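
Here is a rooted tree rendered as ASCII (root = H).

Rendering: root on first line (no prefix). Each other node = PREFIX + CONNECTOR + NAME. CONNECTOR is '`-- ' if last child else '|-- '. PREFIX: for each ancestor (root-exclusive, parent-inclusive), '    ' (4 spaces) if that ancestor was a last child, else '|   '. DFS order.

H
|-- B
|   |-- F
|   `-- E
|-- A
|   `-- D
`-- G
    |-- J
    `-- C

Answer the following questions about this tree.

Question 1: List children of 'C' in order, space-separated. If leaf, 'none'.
Answer: none

Derivation:
Node C's children (from adjacency): (leaf)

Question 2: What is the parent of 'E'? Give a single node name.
Answer: B

Derivation:
Scan adjacency: E appears as child of B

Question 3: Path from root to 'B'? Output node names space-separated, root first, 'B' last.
Walk down from root: H -> B

Answer: H B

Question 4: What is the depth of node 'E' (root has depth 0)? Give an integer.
Path from root to E: H -> B -> E
Depth = number of edges = 2

Answer: 2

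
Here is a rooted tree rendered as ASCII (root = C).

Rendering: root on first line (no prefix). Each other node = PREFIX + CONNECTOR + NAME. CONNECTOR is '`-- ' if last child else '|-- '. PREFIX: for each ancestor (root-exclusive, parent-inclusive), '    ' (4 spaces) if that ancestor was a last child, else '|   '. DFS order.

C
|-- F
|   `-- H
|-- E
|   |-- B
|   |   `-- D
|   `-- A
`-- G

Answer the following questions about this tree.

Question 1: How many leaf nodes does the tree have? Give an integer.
Answer: 4

Derivation:
Leaves (nodes with no children): A, D, G, H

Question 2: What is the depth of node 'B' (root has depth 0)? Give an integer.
Answer: 2

Derivation:
Path from root to B: C -> E -> B
Depth = number of edges = 2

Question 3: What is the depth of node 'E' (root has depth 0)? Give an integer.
Path from root to E: C -> E
Depth = number of edges = 1

Answer: 1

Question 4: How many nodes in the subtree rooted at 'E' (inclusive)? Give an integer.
Answer: 4

Derivation:
Subtree rooted at E contains: A, B, D, E
Count = 4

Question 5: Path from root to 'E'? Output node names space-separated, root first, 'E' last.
Answer: C E

Derivation:
Walk down from root: C -> E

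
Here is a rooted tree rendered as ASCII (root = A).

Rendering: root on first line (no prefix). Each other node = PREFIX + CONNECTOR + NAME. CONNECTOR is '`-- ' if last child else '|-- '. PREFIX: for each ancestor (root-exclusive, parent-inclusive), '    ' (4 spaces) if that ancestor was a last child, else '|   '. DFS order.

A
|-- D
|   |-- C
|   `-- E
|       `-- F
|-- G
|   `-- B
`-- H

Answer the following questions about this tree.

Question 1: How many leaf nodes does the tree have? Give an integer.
Leaves (nodes with no children): B, C, F, H

Answer: 4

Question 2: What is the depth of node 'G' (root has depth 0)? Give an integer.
Path from root to G: A -> G
Depth = number of edges = 1

Answer: 1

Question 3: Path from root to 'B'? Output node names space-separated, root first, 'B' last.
Answer: A G B

Derivation:
Walk down from root: A -> G -> B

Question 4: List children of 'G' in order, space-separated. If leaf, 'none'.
Node G's children (from adjacency): B

Answer: B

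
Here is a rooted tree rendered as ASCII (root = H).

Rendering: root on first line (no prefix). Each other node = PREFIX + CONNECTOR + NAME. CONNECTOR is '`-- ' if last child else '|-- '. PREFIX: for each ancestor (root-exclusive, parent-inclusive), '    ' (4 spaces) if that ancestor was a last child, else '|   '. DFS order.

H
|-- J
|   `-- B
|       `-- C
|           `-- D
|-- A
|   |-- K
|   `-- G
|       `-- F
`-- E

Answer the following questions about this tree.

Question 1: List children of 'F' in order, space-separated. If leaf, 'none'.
Node F's children (from adjacency): (leaf)

Answer: none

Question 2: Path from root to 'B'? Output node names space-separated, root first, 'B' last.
Answer: H J B

Derivation:
Walk down from root: H -> J -> B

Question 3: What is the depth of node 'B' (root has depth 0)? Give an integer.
Answer: 2

Derivation:
Path from root to B: H -> J -> B
Depth = number of edges = 2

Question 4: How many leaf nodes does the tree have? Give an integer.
Leaves (nodes with no children): D, E, F, K

Answer: 4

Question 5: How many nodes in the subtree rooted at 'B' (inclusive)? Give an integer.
Answer: 3

Derivation:
Subtree rooted at B contains: B, C, D
Count = 3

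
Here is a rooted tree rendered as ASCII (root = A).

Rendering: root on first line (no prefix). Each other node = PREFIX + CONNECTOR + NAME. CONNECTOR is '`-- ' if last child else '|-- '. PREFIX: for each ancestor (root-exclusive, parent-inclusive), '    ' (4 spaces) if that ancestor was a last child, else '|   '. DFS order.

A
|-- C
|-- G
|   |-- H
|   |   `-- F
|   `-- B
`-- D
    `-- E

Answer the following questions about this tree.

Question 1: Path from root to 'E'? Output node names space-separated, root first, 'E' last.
Walk down from root: A -> D -> E

Answer: A D E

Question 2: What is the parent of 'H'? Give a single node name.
Scan adjacency: H appears as child of G

Answer: G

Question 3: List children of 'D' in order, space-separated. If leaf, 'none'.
Answer: E

Derivation:
Node D's children (from adjacency): E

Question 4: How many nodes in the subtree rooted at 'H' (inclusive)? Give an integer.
Subtree rooted at H contains: F, H
Count = 2

Answer: 2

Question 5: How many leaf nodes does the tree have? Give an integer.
Leaves (nodes with no children): B, C, E, F

Answer: 4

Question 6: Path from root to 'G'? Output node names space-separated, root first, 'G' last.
Answer: A G

Derivation:
Walk down from root: A -> G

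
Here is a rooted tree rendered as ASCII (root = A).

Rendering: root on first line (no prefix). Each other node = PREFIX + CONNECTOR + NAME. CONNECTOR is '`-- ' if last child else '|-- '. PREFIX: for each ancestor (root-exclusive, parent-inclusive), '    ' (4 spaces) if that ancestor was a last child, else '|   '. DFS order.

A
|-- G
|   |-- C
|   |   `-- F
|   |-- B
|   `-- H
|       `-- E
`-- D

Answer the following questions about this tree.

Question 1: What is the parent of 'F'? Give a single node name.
Answer: C

Derivation:
Scan adjacency: F appears as child of C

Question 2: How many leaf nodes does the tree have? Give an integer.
Answer: 4

Derivation:
Leaves (nodes with no children): B, D, E, F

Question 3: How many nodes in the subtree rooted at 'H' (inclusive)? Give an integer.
Answer: 2

Derivation:
Subtree rooted at H contains: E, H
Count = 2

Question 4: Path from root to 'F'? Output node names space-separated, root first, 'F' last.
Answer: A G C F

Derivation:
Walk down from root: A -> G -> C -> F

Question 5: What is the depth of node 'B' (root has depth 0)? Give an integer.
Answer: 2

Derivation:
Path from root to B: A -> G -> B
Depth = number of edges = 2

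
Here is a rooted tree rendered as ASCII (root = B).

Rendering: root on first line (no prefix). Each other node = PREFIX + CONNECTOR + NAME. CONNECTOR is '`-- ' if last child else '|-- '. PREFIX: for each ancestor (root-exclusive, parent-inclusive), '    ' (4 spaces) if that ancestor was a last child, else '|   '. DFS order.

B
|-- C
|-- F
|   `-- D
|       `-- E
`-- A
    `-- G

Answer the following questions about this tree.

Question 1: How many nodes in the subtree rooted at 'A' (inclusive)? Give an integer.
Subtree rooted at A contains: A, G
Count = 2

Answer: 2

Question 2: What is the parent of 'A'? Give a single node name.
Scan adjacency: A appears as child of B

Answer: B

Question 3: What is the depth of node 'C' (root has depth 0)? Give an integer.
Answer: 1

Derivation:
Path from root to C: B -> C
Depth = number of edges = 1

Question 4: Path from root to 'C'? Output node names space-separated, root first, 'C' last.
Walk down from root: B -> C

Answer: B C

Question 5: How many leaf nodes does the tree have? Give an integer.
Answer: 3

Derivation:
Leaves (nodes with no children): C, E, G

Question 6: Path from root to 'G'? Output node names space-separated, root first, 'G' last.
Walk down from root: B -> A -> G

Answer: B A G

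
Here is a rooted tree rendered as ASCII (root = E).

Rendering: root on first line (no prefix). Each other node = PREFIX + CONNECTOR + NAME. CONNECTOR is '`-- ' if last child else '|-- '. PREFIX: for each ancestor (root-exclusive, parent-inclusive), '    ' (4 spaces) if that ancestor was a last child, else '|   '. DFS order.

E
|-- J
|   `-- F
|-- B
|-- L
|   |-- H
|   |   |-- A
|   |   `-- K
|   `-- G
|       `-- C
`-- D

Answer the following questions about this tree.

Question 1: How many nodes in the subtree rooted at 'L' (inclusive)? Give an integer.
Subtree rooted at L contains: A, C, G, H, K, L
Count = 6

Answer: 6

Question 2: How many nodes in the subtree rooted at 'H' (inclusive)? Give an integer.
Subtree rooted at H contains: A, H, K
Count = 3

Answer: 3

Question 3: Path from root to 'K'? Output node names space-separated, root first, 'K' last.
Walk down from root: E -> L -> H -> K

Answer: E L H K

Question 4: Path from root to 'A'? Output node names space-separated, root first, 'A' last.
Answer: E L H A

Derivation:
Walk down from root: E -> L -> H -> A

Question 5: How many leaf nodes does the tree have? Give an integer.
Answer: 6

Derivation:
Leaves (nodes with no children): A, B, C, D, F, K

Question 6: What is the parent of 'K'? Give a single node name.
Answer: H

Derivation:
Scan adjacency: K appears as child of H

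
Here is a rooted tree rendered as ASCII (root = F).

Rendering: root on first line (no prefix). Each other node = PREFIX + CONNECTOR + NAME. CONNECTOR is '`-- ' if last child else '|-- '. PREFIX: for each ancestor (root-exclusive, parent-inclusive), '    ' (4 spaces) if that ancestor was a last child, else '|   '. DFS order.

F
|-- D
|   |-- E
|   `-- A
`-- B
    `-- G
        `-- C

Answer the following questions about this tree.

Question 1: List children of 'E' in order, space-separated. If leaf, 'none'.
Node E's children (from adjacency): (leaf)

Answer: none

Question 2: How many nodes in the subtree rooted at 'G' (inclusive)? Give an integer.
Subtree rooted at G contains: C, G
Count = 2

Answer: 2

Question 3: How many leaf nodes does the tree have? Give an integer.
Answer: 3

Derivation:
Leaves (nodes with no children): A, C, E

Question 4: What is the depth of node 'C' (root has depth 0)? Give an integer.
Path from root to C: F -> B -> G -> C
Depth = number of edges = 3

Answer: 3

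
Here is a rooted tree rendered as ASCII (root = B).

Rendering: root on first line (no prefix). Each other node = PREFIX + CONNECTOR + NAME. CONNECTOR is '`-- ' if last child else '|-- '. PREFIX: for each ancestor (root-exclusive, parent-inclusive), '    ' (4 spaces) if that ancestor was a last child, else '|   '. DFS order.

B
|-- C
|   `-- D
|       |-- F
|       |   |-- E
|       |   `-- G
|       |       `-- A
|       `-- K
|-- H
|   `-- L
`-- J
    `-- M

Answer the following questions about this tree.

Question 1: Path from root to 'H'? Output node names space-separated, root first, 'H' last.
Answer: B H

Derivation:
Walk down from root: B -> H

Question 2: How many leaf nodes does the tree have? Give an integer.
Leaves (nodes with no children): A, E, K, L, M

Answer: 5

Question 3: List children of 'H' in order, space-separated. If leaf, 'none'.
Answer: L

Derivation:
Node H's children (from adjacency): L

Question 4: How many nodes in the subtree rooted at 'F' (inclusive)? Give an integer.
Answer: 4

Derivation:
Subtree rooted at F contains: A, E, F, G
Count = 4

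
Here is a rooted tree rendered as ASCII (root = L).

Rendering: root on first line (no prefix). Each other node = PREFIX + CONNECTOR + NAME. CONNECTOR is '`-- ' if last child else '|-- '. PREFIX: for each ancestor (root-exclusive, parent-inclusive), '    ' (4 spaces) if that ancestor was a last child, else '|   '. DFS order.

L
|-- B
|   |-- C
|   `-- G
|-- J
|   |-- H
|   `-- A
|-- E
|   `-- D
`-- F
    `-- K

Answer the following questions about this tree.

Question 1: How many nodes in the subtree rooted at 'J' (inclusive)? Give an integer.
Subtree rooted at J contains: A, H, J
Count = 3

Answer: 3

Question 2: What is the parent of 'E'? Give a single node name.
Answer: L

Derivation:
Scan adjacency: E appears as child of L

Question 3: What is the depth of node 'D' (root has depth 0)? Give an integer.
Path from root to D: L -> E -> D
Depth = number of edges = 2

Answer: 2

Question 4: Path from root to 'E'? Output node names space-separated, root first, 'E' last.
Answer: L E

Derivation:
Walk down from root: L -> E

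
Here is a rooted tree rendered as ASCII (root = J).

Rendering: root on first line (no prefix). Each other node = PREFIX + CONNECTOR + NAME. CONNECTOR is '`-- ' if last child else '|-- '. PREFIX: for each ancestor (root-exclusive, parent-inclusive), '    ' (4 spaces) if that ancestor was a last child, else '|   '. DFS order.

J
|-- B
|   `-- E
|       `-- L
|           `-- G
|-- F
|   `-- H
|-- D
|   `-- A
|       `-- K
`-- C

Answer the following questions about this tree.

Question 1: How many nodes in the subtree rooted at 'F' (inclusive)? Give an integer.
Subtree rooted at F contains: F, H
Count = 2

Answer: 2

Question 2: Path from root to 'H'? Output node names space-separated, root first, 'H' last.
Walk down from root: J -> F -> H

Answer: J F H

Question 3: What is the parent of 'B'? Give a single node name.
Answer: J

Derivation:
Scan adjacency: B appears as child of J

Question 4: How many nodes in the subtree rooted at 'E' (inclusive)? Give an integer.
Answer: 3

Derivation:
Subtree rooted at E contains: E, G, L
Count = 3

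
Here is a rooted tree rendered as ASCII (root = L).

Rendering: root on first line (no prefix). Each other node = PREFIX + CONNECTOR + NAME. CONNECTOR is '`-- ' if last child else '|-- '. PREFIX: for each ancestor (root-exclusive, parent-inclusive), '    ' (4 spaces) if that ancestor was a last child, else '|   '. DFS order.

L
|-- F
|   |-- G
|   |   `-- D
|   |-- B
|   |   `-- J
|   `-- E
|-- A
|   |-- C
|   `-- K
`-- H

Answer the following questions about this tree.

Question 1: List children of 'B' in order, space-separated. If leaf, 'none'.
Answer: J

Derivation:
Node B's children (from adjacency): J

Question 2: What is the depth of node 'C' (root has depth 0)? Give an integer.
Path from root to C: L -> A -> C
Depth = number of edges = 2

Answer: 2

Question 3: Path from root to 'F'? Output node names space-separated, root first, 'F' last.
Walk down from root: L -> F

Answer: L F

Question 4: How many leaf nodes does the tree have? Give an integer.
Answer: 6

Derivation:
Leaves (nodes with no children): C, D, E, H, J, K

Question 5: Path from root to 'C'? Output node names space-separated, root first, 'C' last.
Answer: L A C

Derivation:
Walk down from root: L -> A -> C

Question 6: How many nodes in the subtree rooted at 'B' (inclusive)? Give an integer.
Answer: 2

Derivation:
Subtree rooted at B contains: B, J
Count = 2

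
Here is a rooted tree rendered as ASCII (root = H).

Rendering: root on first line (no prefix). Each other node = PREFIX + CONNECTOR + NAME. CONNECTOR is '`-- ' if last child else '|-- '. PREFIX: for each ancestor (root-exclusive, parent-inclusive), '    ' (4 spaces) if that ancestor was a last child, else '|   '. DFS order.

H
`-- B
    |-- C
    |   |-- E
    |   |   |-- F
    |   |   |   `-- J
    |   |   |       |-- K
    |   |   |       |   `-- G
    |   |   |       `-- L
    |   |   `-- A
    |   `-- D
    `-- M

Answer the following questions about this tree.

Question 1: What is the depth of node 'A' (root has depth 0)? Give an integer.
Answer: 4

Derivation:
Path from root to A: H -> B -> C -> E -> A
Depth = number of edges = 4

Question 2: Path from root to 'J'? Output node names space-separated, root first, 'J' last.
Walk down from root: H -> B -> C -> E -> F -> J

Answer: H B C E F J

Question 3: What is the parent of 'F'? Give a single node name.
Answer: E

Derivation:
Scan adjacency: F appears as child of E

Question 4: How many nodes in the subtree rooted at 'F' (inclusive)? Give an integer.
Subtree rooted at F contains: F, G, J, K, L
Count = 5

Answer: 5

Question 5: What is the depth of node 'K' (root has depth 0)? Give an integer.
Answer: 6

Derivation:
Path from root to K: H -> B -> C -> E -> F -> J -> K
Depth = number of edges = 6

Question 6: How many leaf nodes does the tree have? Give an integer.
Leaves (nodes with no children): A, D, G, L, M

Answer: 5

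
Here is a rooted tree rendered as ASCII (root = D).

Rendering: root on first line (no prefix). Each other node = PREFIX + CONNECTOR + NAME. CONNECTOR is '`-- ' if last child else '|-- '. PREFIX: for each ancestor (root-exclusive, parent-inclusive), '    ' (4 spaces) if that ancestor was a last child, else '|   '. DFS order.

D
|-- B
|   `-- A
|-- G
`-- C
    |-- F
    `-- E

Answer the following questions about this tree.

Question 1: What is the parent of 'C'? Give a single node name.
Scan adjacency: C appears as child of D

Answer: D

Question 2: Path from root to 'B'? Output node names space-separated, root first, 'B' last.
Answer: D B

Derivation:
Walk down from root: D -> B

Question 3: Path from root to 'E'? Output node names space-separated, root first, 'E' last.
Walk down from root: D -> C -> E

Answer: D C E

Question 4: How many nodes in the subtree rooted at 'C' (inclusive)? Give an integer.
Answer: 3

Derivation:
Subtree rooted at C contains: C, E, F
Count = 3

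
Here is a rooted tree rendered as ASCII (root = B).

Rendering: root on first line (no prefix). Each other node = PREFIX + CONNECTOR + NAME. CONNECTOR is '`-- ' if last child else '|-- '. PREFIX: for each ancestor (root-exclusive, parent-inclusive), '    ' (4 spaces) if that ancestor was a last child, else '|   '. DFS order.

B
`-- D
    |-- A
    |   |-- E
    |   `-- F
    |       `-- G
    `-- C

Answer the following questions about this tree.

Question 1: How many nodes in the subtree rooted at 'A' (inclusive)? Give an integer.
Subtree rooted at A contains: A, E, F, G
Count = 4

Answer: 4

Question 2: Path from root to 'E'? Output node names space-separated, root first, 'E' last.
Walk down from root: B -> D -> A -> E

Answer: B D A E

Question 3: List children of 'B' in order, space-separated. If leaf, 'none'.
Answer: D

Derivation:
Node B's children (from adjacency): D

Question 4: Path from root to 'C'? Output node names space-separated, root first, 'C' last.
Walk down from root: B -> D -> C

Answer: B D C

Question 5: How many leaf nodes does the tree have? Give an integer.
Leaves (nodes with no children): C, E, G

Answer: 3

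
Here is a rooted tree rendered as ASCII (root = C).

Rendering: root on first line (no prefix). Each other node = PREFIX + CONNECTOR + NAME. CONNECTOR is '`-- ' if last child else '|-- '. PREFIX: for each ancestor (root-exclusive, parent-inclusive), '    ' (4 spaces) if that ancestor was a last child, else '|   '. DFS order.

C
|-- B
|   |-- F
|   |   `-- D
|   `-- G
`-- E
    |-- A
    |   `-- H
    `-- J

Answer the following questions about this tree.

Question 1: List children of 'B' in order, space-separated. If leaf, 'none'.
Answer: F G

Derivation:
Node B's children (from adjacency): F, G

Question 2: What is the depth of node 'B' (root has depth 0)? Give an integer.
Answer: 1

Derivation:
Path from root to B: C -> B
Depth = number of edges = 1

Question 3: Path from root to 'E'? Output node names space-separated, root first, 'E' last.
Answer: C E

Derivation:
Walk down from root: C -> E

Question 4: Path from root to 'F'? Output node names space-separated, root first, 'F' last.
Answer: C B F

Derivation:
Walk down from root: C -> B -> F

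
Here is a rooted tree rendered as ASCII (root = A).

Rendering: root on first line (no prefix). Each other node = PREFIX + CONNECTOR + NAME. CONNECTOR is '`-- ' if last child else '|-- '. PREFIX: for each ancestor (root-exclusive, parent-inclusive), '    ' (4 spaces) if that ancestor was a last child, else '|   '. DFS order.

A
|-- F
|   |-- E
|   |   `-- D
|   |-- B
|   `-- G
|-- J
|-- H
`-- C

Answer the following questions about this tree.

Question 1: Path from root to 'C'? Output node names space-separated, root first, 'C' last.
Answer: A C

Derivation:
Walk down from root: A -> C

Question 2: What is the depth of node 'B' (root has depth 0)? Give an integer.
Answer: 2

Derivation:
Path from root to B: A -> F -> B
Depth = number of edges = 2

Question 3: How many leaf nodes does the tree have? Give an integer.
Answer: 6

Derivation:
Leaves (nodes with no children): B, C, D, G, H, J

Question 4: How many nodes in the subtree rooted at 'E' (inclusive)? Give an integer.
Subtree rooted at E contains: D, E
Count = 2

Answer: 2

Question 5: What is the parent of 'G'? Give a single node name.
Answer: F

Derivation:
Scan adjacency: G appears as child of F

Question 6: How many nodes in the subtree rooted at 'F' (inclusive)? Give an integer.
Answer: 5

Derivation:
Subtree rooted at F contains: B, D, E, F, G
Count = 5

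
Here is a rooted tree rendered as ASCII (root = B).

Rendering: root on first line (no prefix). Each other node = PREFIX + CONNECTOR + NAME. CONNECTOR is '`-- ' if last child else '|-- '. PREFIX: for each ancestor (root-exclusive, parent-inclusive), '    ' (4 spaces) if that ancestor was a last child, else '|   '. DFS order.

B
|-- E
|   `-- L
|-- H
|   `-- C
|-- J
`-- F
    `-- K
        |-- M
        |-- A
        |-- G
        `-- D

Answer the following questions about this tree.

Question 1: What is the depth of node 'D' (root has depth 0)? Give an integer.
Answer: 3

Derivation:
Path from root to D: B -> F -> K -> D
Depth = number of edges = 3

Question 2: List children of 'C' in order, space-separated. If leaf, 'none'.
Answer: none

Derivation:
Node C's children (from adjacency): (leaf)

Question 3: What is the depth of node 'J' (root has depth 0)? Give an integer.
Answer: 1

Derivation:
Path from root to J: B -> J
Depth = number of edges = 1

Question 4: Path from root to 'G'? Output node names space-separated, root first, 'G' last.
Walk down from root: B -> F -> K -> G

Answer: B F K G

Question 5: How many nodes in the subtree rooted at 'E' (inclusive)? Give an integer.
Answer: 2

Derivation:
Subtree rooted at E contains: E, L
Count = 2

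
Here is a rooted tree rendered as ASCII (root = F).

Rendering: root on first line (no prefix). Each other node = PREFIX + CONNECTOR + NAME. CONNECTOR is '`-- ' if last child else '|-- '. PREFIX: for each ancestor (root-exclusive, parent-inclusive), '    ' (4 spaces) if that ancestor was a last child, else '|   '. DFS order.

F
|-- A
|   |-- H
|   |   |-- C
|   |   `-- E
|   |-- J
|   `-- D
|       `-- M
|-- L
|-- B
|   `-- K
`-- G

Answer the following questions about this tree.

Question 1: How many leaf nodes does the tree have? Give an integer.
Answer: 7

Derivation:
Leaves (nodes with no children): C, E, G, J, K, L, M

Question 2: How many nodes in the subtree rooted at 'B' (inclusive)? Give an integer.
Answer: 2

Derivation:
Subtree rooted at B contains: B, K
Count = 2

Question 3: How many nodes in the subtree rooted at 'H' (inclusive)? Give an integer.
Answer: 3

Derivation:
Subtree rooted at H contains: C, E, H
Count = 3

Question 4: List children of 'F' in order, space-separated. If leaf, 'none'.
Node F's children (from adjacency): A, L, B, G

Answer: A L B G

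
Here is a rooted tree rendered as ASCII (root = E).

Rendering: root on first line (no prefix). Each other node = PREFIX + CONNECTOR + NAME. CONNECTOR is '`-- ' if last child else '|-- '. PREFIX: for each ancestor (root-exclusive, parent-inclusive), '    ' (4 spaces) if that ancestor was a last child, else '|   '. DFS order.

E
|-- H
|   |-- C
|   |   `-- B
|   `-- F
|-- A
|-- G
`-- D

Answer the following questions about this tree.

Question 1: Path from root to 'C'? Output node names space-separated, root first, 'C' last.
Walk down from root: E -> H -> C

Answer: E H C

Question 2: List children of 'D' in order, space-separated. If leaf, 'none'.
Answer: none

Derivation:
Node D's children (from adjacency): (leaf)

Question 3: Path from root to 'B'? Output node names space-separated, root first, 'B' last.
Answer: E H C B

Derivation:
Walk down from root: E -> H -> C -> B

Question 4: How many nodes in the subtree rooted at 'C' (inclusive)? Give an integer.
Answer: 2

Derivation:
Subtree rooted at C contains: B, C
Count = 2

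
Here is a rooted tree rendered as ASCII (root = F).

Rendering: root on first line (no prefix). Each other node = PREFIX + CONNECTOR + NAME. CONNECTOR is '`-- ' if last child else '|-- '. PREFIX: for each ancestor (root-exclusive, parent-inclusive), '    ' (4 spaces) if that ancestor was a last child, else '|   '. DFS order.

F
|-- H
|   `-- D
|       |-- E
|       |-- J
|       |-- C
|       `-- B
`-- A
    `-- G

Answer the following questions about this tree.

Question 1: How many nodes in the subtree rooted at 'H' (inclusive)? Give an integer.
Subtree rooted at H contains: B, C, D, E, H, J
Count = 6

Answer: 6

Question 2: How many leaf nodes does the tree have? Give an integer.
Leaves (nodes with no children): B, C, E, G, J

Answer: 5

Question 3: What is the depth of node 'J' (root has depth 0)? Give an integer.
Answer: 3

Derivation:
Path from root to J: F -> H -> D -> J
Depth = number of edges = 3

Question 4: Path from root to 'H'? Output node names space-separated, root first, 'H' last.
Walk down from root: F -> H

Answer: F H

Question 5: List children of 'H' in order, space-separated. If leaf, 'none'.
Node H's children (from adjacency): D

Answer: D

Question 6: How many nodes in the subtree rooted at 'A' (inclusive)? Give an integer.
Subtree rooted at A contains: A, G
Count = 2

Answer: 2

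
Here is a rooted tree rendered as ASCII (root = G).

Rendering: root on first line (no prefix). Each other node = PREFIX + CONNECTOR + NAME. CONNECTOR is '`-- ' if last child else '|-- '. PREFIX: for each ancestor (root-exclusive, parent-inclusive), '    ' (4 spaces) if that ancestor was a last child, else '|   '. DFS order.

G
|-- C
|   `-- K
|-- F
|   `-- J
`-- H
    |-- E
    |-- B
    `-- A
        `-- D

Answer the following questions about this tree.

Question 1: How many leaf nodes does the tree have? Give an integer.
Leaves (nodes with no children): B, D, E, J, K

Answer: 5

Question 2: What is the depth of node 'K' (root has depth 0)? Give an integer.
Path from root to K: G -> C -> K
Depth = number of edges = 2

Answer: 2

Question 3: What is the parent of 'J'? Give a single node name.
Scan adjacency: J appears as child of F

Answer: F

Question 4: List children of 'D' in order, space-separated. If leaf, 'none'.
Answer: none

Derivation:
Node D's children (from adjacency): (leaf)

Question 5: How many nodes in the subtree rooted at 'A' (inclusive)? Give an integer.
Subtree rooted at A contains: A, D
Count = 2

Answer: 2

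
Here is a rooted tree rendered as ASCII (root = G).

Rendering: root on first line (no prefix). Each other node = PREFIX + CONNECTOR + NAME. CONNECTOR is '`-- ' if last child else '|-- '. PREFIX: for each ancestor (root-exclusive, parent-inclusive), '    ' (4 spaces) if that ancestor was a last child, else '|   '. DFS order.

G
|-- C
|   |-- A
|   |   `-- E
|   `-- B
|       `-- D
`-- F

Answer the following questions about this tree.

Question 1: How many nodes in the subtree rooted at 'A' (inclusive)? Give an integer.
Answer: 2

Derivation:
Subtree rooted at A contains: A, E
Count = 2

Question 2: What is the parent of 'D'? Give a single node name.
Answer: B

Derivation:
Scan adjacency: D appears as child of B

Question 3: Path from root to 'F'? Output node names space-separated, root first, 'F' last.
Answer: G F

Derivation:
Walk down from root: G -> F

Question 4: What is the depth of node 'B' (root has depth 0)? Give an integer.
Path from root to B: G -> C -> B
Depth = number of edges = 2

Answer: 2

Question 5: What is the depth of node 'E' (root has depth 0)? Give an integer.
Path from root to E: G -> C -> A -> E
Depth = number of edges = 3

Answer: 3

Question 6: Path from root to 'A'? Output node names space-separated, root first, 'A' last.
Answer: G C A

Derivation:
Walk down from root: G -> C -> A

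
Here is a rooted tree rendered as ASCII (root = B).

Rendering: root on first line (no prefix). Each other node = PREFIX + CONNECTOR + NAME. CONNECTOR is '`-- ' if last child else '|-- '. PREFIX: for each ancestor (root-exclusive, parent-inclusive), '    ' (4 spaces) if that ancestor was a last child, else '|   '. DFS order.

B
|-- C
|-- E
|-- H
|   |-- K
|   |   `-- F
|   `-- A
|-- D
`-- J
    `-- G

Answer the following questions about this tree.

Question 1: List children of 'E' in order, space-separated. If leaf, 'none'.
Node E's children (from adjacency): (leaf)

Answer: none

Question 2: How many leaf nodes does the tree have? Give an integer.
Answer: 6

Derivation:
Leaves (nodes with no children): A, C, D, E, F, G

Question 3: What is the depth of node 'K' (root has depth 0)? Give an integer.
Answer: 2

Derivation:
Path from root to K: B -> H -> K
Depth = number of edges = 2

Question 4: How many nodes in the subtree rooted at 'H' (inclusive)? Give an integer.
Subtree rooted at H contains: A, F, H, K
Count = 4

Answer: 4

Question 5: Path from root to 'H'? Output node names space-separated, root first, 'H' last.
Walk down from root: B -> H

Answer: B H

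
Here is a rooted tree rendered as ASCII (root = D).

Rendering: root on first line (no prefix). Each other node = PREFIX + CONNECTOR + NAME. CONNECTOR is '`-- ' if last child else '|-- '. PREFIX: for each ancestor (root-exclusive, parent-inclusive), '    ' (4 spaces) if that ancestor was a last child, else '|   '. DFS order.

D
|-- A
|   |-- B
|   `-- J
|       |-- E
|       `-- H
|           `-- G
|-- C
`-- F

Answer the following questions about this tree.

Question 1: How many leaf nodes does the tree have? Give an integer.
Answer: 5

Derivation:
Leaves (nodes with no children): B, C, E, F, G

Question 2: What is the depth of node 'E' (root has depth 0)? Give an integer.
Answer: 3

Derivation:
Path from root to E: D -> A -> J -> E
Depth = number of edges = 3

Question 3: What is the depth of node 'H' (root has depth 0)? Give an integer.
Path from root to H: D -> A -> J -> H
Depth = number of edges = 3

Answer: 3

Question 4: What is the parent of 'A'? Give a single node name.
Scan adjacency: A appears as child of D

Answer: D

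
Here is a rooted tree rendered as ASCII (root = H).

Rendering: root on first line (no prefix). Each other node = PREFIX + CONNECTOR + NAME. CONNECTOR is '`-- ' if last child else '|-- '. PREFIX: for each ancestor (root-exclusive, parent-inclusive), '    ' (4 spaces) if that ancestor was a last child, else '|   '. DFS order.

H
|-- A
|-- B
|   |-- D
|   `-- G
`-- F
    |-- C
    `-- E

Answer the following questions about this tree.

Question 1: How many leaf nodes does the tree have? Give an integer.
Leaves (nodes with no children): A, C, D, E, G

Answer: 5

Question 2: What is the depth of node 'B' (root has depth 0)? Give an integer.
Answer: 1

Derivation:
Path from root to B: H -> B
Depth = number of edges = 1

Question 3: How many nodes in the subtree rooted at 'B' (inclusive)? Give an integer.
Answer: 3

Derivation:
Subtree rooted at B contains: B, D, G
Count = 3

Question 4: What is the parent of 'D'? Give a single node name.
Answer: B

Derivation:
Scan adjacency: D appears as child of B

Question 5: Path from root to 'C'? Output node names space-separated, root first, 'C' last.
Answer: H F C

Derivation:
Walk down from root: H -> F -> C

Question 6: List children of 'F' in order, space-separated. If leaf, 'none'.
Node F's children (from adjacency): C, E

Answer: C E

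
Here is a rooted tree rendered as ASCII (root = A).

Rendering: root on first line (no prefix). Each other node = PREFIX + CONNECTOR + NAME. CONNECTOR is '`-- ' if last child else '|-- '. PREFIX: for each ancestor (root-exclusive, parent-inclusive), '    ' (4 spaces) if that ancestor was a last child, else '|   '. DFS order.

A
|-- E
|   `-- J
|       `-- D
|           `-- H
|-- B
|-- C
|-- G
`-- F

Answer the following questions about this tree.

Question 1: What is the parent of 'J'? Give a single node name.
Answer: E

Derivation:
Scan adjacency: J appears as child of E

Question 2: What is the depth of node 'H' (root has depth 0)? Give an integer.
Answer: 4

Derivation:
Path from root to H: A -> E -> J -> D -> H
Depth = number of edges = 4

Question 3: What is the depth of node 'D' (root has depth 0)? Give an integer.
Answer: 3

Derivation:
Path from root to D: A -> E -> J -> D
Depth = number of edges = 3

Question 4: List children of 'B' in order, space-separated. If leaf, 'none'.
Node B's children (from adjacency): (leaf)

Answer: none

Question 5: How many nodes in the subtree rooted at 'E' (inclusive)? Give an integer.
Answer: 4

Derivation:
Subtree rooted at E contains: D, E, H, J
Count = 4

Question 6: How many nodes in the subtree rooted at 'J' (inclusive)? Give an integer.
Subtree rooted at J contains: D, H, J
Count = 3

Answer: 3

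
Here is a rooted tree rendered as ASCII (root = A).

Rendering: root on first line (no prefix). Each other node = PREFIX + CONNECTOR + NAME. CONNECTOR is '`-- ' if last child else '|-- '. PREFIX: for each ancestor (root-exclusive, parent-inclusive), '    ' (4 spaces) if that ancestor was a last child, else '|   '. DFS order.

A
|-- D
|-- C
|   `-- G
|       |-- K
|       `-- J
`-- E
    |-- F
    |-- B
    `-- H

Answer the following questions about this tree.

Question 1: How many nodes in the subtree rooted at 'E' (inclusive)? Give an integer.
Answer: 4

Derivation:
Subtree rooted at E contains: B, E, F, H
Count = 4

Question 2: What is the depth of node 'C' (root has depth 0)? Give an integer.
Answer: 1

Derivation:
Path from root to C: A -> C
Depth = number of edges = 1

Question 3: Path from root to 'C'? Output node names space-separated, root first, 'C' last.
Answer: A C

Derivation:
Walk down from root: A -> C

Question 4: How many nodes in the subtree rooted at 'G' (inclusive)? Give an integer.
Subtree rooted at G contains: G, J, K
Count = 3

Answer: 3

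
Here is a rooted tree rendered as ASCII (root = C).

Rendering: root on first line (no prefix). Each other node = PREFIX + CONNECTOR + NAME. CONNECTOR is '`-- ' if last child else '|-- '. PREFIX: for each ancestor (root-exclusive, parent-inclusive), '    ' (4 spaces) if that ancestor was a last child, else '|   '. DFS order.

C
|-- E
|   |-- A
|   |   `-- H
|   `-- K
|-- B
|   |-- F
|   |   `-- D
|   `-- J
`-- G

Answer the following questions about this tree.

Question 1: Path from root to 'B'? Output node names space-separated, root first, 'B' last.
Walk down from root: C -> B

Answer: C B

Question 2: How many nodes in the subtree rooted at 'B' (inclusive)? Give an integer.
Subtree rooted at B contains: B, D, F, J
Count = 4

Answer: 4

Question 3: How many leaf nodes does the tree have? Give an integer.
Leaves (nodes with no children): D, G, H, J, K

Answer: 5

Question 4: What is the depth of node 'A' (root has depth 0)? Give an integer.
Path from root to A: C -> E -> A
Depth = number of edges = 2

Answer: 2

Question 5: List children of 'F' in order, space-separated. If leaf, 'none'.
Node F's children (from adjacency): D

Answer: D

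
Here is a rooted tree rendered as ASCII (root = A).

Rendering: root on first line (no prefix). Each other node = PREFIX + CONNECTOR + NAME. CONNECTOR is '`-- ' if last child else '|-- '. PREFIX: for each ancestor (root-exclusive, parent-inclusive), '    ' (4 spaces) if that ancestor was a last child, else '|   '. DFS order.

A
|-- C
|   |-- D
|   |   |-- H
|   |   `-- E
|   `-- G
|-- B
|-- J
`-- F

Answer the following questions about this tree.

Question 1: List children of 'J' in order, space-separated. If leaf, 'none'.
Node J's children (from adjacency): (leaf)

Answer: none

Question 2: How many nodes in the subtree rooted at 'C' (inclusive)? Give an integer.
Subtree rooted at C contains: C, D, E, G, H
Count = 5

Answer: 5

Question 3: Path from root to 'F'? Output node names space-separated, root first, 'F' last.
Answer: A F

Derivation:
Walk down from root: A -> F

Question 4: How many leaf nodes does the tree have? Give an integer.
Leaves (nodes with no children): B, E, F, G, H, J

Answer: 6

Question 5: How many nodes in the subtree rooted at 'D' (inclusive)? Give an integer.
Subtree rooted at D contains: D, E, H
Count = 3

Answer: 3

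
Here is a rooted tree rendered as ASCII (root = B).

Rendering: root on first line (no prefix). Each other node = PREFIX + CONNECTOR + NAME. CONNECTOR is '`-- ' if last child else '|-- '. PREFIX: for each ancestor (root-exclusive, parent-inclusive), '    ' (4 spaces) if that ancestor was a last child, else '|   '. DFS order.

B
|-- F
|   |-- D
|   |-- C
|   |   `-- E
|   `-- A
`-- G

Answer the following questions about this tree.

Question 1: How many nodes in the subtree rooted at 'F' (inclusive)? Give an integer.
Answer: 5

Derivation:
Subtree rooted at F contains: A, C, D, E, F
Count = 5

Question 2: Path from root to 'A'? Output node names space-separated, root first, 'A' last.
Walk down from root: B -> F -> A

Answer: B F A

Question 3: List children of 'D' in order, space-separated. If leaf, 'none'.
Node D's children (from adjacency): (leaf)

Answer: none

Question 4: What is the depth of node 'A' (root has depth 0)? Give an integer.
Path from root to A: B -> F -> A
Depth = number of edges = 2

Answer: 2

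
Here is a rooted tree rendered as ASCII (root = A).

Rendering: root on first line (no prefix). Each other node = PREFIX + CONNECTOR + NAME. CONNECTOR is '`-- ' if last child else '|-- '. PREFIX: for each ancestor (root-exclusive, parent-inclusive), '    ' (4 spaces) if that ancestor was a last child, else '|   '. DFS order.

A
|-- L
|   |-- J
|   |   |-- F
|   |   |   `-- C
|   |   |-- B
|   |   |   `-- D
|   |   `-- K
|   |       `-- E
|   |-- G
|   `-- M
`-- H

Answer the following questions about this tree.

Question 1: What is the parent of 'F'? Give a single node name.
Answer: J

Derivation:
Scan adjacency: F appears as child of J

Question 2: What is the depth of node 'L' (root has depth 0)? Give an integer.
Answer: 1

Derivation:
Path from root to L: A -> L
Depth = number of edges = 1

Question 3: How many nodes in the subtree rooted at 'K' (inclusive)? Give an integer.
Subtree rooted at K contains: E, K
Count = 2

Answer: 2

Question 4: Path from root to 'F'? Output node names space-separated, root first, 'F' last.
Walk down from root: A -> L -> J -> F

Answer: A L J F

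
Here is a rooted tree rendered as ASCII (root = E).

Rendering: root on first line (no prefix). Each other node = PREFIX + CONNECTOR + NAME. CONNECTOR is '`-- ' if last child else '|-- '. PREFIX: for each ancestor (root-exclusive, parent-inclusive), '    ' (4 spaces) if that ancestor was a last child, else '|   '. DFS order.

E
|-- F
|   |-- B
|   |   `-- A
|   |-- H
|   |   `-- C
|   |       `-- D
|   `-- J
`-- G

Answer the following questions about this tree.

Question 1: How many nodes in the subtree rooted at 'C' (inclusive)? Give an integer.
Subtree rooted at C contains: C, D
Count = 2

Answer: 2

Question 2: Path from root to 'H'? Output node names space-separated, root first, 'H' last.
Answer: E F H

Derivation:
Walk down from root: E -> F -> H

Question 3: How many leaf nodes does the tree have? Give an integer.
Leaves (nodes with no children): A, D, G, J

Answer: 4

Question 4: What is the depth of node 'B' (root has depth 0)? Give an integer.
Path from root to B: E -> F -> B
Depth = number of edges = 2

Answer: 2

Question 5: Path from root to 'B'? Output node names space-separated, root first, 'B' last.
Walk down from root: E -> F -> B

Answer: E F B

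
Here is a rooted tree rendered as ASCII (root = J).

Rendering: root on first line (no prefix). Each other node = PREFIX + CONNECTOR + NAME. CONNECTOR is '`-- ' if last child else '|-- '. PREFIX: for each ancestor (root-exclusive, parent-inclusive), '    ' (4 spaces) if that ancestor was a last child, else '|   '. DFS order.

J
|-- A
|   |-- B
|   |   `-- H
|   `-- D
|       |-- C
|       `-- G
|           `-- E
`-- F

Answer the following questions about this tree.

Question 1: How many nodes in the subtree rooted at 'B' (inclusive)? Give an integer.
Answer: 2

Derivation:
Subtree rooted at B contains: B, H
Count = 2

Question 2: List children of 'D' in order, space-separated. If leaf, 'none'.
Answer: C G

Derivation:
Node D's children (from adjacency): C, G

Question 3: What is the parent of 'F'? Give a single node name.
Answer: J

Derivation:
Scan adjacency: F appears as child of J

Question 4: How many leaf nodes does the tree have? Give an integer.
Answer: 4

Derivation:
Leaves (nodes with no children): C, E, F, H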